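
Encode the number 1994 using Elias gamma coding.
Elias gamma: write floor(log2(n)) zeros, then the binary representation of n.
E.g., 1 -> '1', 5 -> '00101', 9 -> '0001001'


num_bits = floor(log2(1994)) + 1 = 11
leading_zeros = num_bits - 1 = 10
binary(1994) = 11111001010

Elias gamma(1994) = '0000000000' + '11111001010' = 000000000011111001010 (21 bits)


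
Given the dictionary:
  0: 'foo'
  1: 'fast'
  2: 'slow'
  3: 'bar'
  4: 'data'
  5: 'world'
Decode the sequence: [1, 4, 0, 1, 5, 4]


Look up each index in the dictionary:
  1 -> 'fast'
  4 -> 'data'
  0 -> 'foo'
  1 -> 'fast'
  5 -> 'world'
  4 -> 'data'

Decoded: "fast data foo fast world data"


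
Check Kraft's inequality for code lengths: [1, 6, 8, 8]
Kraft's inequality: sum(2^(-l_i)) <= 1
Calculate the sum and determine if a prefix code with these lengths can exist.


Sum = 2^(-1) + 2^(-6) + 2^(-8) + 2^(-8)
    = 0.5 + 0.015625 + 0.00390625 + 0.00390625
    = 134/256 = 0.5234375
Since 0.5234375 <= 1, Kraft's inequality IS satisfied.
A prefix code with these lengths CAN exist.

Kraft sum = 0.5234375. Satisfied.


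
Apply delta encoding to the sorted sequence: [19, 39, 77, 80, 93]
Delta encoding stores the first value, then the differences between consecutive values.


First value: 19
Deltas:
  39 - 19 = 20
  77 - 39 = 38
  80 - 77 = 3
  93 - 80 = 13


Delta encoded: [19, 20, 38, 3, 13]


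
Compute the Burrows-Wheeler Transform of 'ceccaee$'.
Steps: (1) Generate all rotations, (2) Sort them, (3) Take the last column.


Rotations (sorted):
  0: $ceccaee -> last char: e
  1: aee$cecc -> last char: c
  2: caee$cec -> last char: c
  3: ccaee$ce -> last char: e
  4: ceccaee$ -> last char: $
  5: e$ceccae -> last char: e
  6: eccaee$c -> last char: c
  7: ee$cecca -> last char: a


BWT = ecce$eca


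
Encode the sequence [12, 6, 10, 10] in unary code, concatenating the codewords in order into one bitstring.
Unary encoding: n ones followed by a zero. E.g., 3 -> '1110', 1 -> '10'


Encode each number as n ones followed by a terminating 0:
  12 -> 1111111111110 (13 bits)
  6 -> 1111110 (7 bits)
  10 -> 11111111110 (11 bits)
  10 -> 11111111110 (11 bits)
Total length = 13 + 7 + 11 + 11 = 42 bits.

Unary([12, 6, 10, 10]) = 111111111111011111101111111111011111111110 (42 bits)


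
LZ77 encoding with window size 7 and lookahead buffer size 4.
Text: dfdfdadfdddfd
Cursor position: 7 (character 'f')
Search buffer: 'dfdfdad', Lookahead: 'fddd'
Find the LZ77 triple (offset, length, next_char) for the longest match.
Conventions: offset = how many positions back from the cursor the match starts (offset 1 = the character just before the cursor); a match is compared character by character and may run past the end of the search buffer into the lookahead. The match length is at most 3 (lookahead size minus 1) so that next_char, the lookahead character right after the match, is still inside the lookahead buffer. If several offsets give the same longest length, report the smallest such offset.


Try each offset into the search buffer:
  offset=1 (pos 6, char 'd'): match length 0
  offset=2 (pos 5, char 'a'): match length 0
  offset=3 (pos 4, char 'd'): match length 0
  offset=4 (pos 3, char 'f'): match length 2
  offset=5 (pos 2, char 'd'): match length 0
  offset=6 (pos 1, char 'f'): match length 2
  offset=7 (pos 0, char 'd'): match length 0
Longest match has length 2, found at offsets 4, 6; take the smallest, offset 4.
next_char = character at position 7 + 2 = 9 -> 'd'

Best match: offset=4, length=2 (matching 'fd' starting at position 3)
LZ77 triple: (4, 2, 'd')


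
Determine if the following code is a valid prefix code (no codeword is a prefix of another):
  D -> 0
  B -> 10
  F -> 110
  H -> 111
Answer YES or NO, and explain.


Checking each pair (does one codeword prefix another?):
  D='0' vs B='10': no prefix
  D='0' vs F='110': no prefix
  D='0' vs H='111': no prefix
  B='10' vs D='0': no prefix
  B='10' vs F='110': no prefix
  B='10' vs H='111': no prefix
  F='110' vs D='0': no prefix
  F='110' vs B='10': no prefix
  F='110' vs H='111': no prefix
  H='111' vs D='0': no prefix
  H='111' vs B='10': no prefix
  H='111' vs F='110': no prefix
No violation found over all pairs.

YES -- this is a valid prefix code. No codeword is a prefix of any other codeword.


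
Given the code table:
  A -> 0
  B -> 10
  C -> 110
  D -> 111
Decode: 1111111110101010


Decoding:
111 -> D
111 -> D
111 -> D
0 -> A
10 -> B
10 -> B
10 -> B


Result: DDDABBB


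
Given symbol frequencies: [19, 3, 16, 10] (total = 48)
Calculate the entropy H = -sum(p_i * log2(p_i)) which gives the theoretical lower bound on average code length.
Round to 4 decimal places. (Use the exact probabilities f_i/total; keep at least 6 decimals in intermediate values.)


Per-symbol terms -p_i * log2(p_i) with p_i = f_i/48:
  p = 19/48 = 0.395833: log2(p) = -1.337035, -p*log2(p) = 0.529243
  p = 3/48 = 0.062500: log2(p) = -4.000000, -p*log2(p) = 0.250000
  p = 16/48 = 0.333333: log2(p) = -1.584963, -p*log2(p) = 0.528321
  p = 10/48 = 0.208333: log2(p) = -2.263034, -p*log2(p) = 0.471466
H = 0.529243 + 0.250000 + 0.528321 + 0.471466 = 1.779030

H = 1.779 bits/symbol


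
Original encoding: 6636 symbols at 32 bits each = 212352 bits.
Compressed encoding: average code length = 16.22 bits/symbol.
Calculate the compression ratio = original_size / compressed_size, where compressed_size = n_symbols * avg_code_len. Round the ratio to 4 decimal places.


original_size = n_symbols * orig_bits = 6636 * 32 = 212352 bits
compressed_size = n_symbols * avg_code_len = 6636 * 16.22 = 107635.92 bits
ratio = original_size / compressed_size = 212352 / 107635.92 = 1.9729

Compression ratio = 1.9729


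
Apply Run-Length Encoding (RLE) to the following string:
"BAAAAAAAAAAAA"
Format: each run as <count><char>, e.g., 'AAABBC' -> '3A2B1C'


Scanning runs left to right:
  i=0: run of 'B' x 1 -> '1B'
  i=1: run of 'A' x 12 -> '12A'

RLE = 1B12A


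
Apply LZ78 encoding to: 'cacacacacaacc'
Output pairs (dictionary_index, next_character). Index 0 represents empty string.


LZ78 encoding steps:
Dictionary: {0: ''}
Step 1: w='' (idx 0), next='c' -> output (0, 'c'), add 'c' as idx 1
Step 2: w='' (idx 0), next='a' -> output (0, 'a'), add 'a' as idx 2
Step 3: w='c' (idx 1), next='a' -> output (1, 'a'), add 'ca' as idx 3
Step 4: w='ca' (idx 3), next='c' -> output (3, 'c'), add 'cac' as idx 4
Step 5: w='a' (idx 2), next='c' -> output (2, 'c'), add 'ac' as idx 5
Step 6: w='a' (idx 2), next='a' -> output (2, 'a'), add 'aa' as idx 6
Step 7: w='c' (idx 1), next='c' -> output (1, 'c'), add 'cc' as idx 7


Encoded: [(0, 'c'), (0, 'a'), (1, 'a'), (3, 'c'), (2, 'c'), (2, 'a'), (1, 'c')]


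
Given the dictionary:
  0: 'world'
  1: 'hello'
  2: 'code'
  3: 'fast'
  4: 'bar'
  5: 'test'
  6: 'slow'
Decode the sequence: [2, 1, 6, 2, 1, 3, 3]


Look up each index in the dictionary:
  2 -> 'code'
  1 -> 'hello'
  6 -> 'slow'
  2 -> 'code'
  1 -> 'hello'
  3 -> 'fast'
  3 -> 'fast'

Decoded: "code hello slow code hello fast fast"


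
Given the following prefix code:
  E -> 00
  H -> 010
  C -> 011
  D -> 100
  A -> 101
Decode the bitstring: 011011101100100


Decoding step by step:
Bits 011 -> C
Bits 011 -> C
Bits 101 -> A
Bits 100 -> D
Bits 100 -> D


Decoded message: CCADD


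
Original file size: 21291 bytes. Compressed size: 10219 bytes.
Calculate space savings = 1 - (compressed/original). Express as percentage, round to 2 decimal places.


ratio = compressed/original = 10219/21291 = 0.479968
savings = 1 - ratio = 1 - 0.479968 = 0.520032
as a percentage: 0.520032 * 100 = 52.0%

Space savings = 1 - 10219/21291 = 52.0%


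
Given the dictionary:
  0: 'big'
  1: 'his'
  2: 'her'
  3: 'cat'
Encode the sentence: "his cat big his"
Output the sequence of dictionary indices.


Look up each word in the dictionary:
  'his' -> 1
  'cat' -> 3
  'big' -> 0
  'his' -> 1

Encoded: [1, 3, 0, 1]


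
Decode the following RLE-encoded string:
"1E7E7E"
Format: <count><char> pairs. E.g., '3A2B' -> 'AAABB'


Expanding each <count><char> pair:
  1E -> 'E'
  7E -> 'EEEEEEE'
  7E -> 'EEEEEEE'

Decoded = EEEEEEEEEEEEEEE


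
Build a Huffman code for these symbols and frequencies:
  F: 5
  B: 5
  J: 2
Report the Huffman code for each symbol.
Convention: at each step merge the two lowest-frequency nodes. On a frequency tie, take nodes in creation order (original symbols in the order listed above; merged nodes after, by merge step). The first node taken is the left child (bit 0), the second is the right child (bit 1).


Huffman tree construction:
Step 1: Merge J(2) + F(5) = 7
Step 2: Merge B(5) + (J+F)(7) = 12
Read each symbol's code off the tree from the root (left child = 0, right child = 1).

Codes:
  F: 11 (length 2)
  B: 0 (length 1)
  J: 10 (length 2)
Average code length: 19/12 = 1.5833 bits/symbol


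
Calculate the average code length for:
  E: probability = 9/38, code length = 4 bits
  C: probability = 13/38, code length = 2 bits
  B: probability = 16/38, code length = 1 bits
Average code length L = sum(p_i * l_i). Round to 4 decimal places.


Weighted contributions p_i * l_i:
  E: (9/38) * 4 = 36/38
  C: (13/38) * 2 = 26/38
  B: (16/38) * 1 = 16/38
Sum = (36 + 26 + 16)/38 = 78/38

L = 78/38 = 2.0526 bits/symbol


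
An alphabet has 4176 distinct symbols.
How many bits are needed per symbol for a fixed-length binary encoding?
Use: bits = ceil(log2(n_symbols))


log2(4176) = 12.0279
Bracket: 2^12 = 4096 < 4176 <= 2^13 = 8192
So ceil(log2(4176)) = 13

bits = ceil(log2(4176)) = ceil(12.0279) = 13 bits


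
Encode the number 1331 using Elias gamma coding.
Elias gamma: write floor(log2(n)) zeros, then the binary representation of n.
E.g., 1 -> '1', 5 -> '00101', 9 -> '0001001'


num_bits = floor(log2(1331)) + 1 = 11
leading_zeros = num_bits - 1 = 10
binary(1331) = 10100110011

Elias gamma(1331) = '0000000000' + '10100110011' = 000000000010100110011 (21 bits)


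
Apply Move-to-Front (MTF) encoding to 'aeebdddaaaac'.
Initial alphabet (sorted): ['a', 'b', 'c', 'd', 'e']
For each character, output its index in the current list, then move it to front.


MTF encoding:
'a': index 0 in ['a', 'b', 'c', 'd', 'e'] -> ['a', 'b', 'c', 'd', 'e']
'e': index 4 in ['a', 'b', 'c', 'd', 'e'] -> ['e', 'a', 'b', 'c', 'd']
'e': index 0 in ['e', 'a', 'b', 'c', 'd'] -> ['e', 'a', 'b', 'c', 'd']
'b': index 2 in ['e', 'a', 'b', 'c', 'd'] -> ['b', 'e', 'a', 'c', 'd']
'd': index 4 in ['b', 'e', 'a', 'c', 'd'] -> ['d', 'b', 'e', 'a', 'c']
'd': index 0 in ['d', 'b', 'e', 'a', 'c'] -> ['d', 'b', 'e', 'a', 'c']
'd': index 0 in ['d', 'b', 'e', 'a', 'c'] -> ['d', 'b', 'e', 'a', 'c']
'a': index 3 in ['d', 'b', 'e', 'a', 'c'] -> ['a', 'd', 'b', 'e', 'c']
'a': index 0 in ['a', 'd', 'b', 'e', 'c'] -> ['a', 'd', 'b', 'e', 'c']
'a': index 0 in ['a', 'd', 'b', 'e', 'c'] -> ['a', 'd', 'b', 'e', 'c']
'a': index 0 in ['a', 'd', 'b', 'e', 'c'] -> ['a', 'd', 'b', 'e', 'c']
'c': index 4 in ['a', 'd', 'b', 'e', 'c'] -> ['c', 'a', 'd', 'b', 'e']


Output: [0, 4, 0, 2, 4, 0, 0, 3, 0, 0, 0, 4]


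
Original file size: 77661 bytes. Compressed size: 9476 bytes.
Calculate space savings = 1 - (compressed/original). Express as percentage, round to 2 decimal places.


ratio = compressed/original = 9476/77661 = 0.122017
savings = 1 - ratio = 1 - 0.122017 = 0.877983
as a percentage: 0.877983 * 100 = 87.8%

Space savings = 1 - 9476/77661 = 87.8%


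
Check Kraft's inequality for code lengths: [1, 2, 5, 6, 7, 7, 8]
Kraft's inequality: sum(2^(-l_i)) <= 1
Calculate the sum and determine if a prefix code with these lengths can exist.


Sum = 2^(-1) + 2^(-2) + 2^(-5) + 2^(-6) + 2^(-7) + 2^(-7) + 2^(-8)
    = 0.5 + 0.25 + 0.03125 + 0.015625 + 0.0078125 + 0.0078125 + 0.00390625
    = 209/256 = 0.81640625
Since 0.81640625 <= 1, Kraft's inequality IS satisfied.
A prefix code with these lengths CAN exist.

Kraft sum = 0.81640625. Satisfied.


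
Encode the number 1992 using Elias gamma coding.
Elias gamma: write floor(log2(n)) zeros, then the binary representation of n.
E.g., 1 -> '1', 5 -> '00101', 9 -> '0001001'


num_bits = floor(log2(1992)) + 1 = 11
leading_zeros = num_bits - 1 = 10
binary(1992) = 11111001000

Elias gamma(1992) = '0000000000' + '11111001000' = 000000000011111001000 (21 bits)


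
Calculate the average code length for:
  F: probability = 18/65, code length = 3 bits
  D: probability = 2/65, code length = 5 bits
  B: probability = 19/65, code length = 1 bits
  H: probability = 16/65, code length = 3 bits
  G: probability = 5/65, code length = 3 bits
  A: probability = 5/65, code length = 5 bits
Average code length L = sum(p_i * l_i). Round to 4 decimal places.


Weighted contributions p_i * l_i:
  F: (18/65) * 3 = 54/65
  D: (2/65) * 5 = 10/65
  B: (19/65) * 1 = 19/65
  H: (16/65) * 3 = 48/65
  G: (5/65) * 3 = 15/65
  A: (5/65) * 5 = 25/65
Sum = (54 + 10 + 19 + 48 + 15 + 25)/65 = 171/65

L = 171/65 = 2.6308 bits/symbol


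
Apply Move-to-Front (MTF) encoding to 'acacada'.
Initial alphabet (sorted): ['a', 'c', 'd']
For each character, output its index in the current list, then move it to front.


MTF encoding:
'a': index 0 in ['a', 'c', 'd'] -> ['a', 'c', 'd']
'c': index 1 in ['a', 'c', 'd'] -> ['c', 'a', 'd']
'a': index 1 in ['c', 'a', 'd'] -> ['a', 'c', 'd']
'c': index 1 in ['a', 'c', 'd'] -> ['c', 'a', 'd']
'a': index 1 in ['c', 'a', 'd'] -> ['a', 'c', 'd']
'd': index 2 in ['a', 'c', 'd'] -> ['d', 'a', 'c']
'a': index 1 in ['d', 'a', 'c'] -> ['a', 'd', 'c']


Output: [0, 1, 1, 1, 1, 2, 1]


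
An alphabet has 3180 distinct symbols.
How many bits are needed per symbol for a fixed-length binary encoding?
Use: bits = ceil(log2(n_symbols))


log2(3180) = 11.6348
Bracket: 2^11 = 2048 < 3180 <= 2^12 = 4096
So ceil(log2(3180)) = 12

bits = ceil(log2(3180)) = ceil(11.6348) = 12 bits


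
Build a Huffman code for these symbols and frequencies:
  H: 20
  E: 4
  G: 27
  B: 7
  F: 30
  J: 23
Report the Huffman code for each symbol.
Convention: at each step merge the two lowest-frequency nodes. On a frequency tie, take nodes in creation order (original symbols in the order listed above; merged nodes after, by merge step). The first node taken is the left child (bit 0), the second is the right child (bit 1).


Huffman tree construction:
Step 1: Merge E(4) + B(7) = 11
Step 2: Merge (E+B)(11) + H(20) = 31
Step 3: Merge J(23) + G(27) = 50
Step 4: Merge F(30) + ((E+B)+H)(31) = 61
Step 5: Merge (J+G)(50) + (F+((E+B)+H))(61) = 111
Read each symbol's code off the tree from the root (left child = 0, right child = 1).

Codes:
  H: 111 (length 3)
  E: 1100 (length 4)
  G: 01 (length 2)
  B: 1101 (length 4)
  F: 10 (length 2)
  J: 00 (length 2)
Average code length: 264/111 = 2.3784 bits/symbol


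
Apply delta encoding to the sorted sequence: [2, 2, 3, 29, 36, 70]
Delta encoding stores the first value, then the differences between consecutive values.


First value: 2
Deltas:
  2 - 2 = 0
  3 - 2 = 1
  29 - 3 = 26
  36 - 29 = 7
  70 - 36 = 34


Delta encoded: [2, 0, 1, 26, 7, 34]


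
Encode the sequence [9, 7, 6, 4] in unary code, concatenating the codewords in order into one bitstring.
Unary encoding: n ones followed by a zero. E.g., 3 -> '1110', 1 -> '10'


Encode each number as n ones followed by a terminating 0:
  9 -> 1111111110 (10 bits)
  7 -> 11111110 (8 bits)
  6 -> 1111110 (7 bits)
  4 -> 11110 (5 bits)
Total length = 10 + 8 + 7 + 5 = 30 bits.

Unary([9, 7, 6, 4]) = 111111111011111110111111011110 (30 bits)


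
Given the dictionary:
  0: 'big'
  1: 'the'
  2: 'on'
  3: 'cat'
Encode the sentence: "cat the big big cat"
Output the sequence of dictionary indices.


Look up each word in the dictionary:
  'cat' -> 3
  'the' -> 1
  'big' -> 0
  'big' -> 0
  'cat' -> 3

Encoded: [3, 1, 0, 0, 3]


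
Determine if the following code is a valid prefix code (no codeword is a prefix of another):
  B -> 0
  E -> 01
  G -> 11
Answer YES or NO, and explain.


Checking each pair (does one codeword prefix another?):
  B='0' vs E='01': prefix -- VIOLATION

NO -- this is NOT a valid prefix code. B (0) is a prefix of E (01).


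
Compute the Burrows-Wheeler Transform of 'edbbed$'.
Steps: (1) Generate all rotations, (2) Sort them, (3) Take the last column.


Rotations (sorted):
  0: $edbbed -> last char: d
  1: bbed$ed -> last char: d
  2: bed$edb -> last char: b
  3: d$edbbe -> last char: e
  4: dbbed$e -> last char: e
  5: ed$edbb -> last char: b
  6: edbbed$ -> last char: $


BWT = ddbeeb$


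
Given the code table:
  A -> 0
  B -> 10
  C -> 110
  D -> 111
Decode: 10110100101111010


Decoding:
10 -> B
110 -> C
10 -> B
0 -> A
10 -> B
111 -> D
10 -> B
10 -> B


Result: BCBABDBB


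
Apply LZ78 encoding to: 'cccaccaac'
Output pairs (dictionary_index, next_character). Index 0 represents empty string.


LZ78 encoding steps:
Dictionary: {0: ''}
Step 1: w='' (idx 0), next='c' -> output (0, 'c'), add 'c' as idx 1
Step 2: w='c' (idx 1), next='c' -> output (1, 'c'), add 'cc' as idx 2
Step 3: w='' (idx 0), next='a' -> output (0, 'a'), add 'a' as idx 3
Step 4: w='cc' (idx 2), next='a' -> output (2, 'a'), add 'cca' as idx 4
Step 5: w='a' (idx 3), next='c' -> output (3, 'c'), add 'ac' as idx 5


Encoded: [(0, 'c'), (1, 'c'), (0, 'a'), (2, 'a'), (3, 'c')]


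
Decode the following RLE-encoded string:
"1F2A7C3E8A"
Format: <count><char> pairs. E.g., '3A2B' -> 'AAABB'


Expanding each <count><char> pair:
  1F -> 'F'
  2A -> 'AA'
  7C -> 'CCCCCCC'
  3E -> 'EEE'
  8A -> 'AAAAAAAA'

Decoded = FAACCCCCCCEEEAAAAAAAA


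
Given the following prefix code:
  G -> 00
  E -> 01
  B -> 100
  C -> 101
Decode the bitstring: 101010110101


Decoding step by step:
Bits 101 -> C
Bits 01 -> E
Bits 01 -> E
Bits 101 -> C
Bits 01 -> E


Decoded message: CEECE


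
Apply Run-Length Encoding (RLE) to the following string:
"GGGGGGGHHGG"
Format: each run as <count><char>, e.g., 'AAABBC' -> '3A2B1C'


Scanning runs left to right:
  i=0: run of 'G' x 7 -> '7G'
  i=7: run of 'H' x 2 -> '2H'
  i=9: run of 'G' x 2 -> '2G'

RLE = 7G2H2G


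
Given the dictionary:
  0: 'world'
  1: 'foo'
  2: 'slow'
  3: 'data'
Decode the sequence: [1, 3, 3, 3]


Look up each index in the dictionary:
  1 -> 'foo'
  3 -> 'data'
  3 -> 'data'
  3 -> 'data'

Decoded: "foo data data data"


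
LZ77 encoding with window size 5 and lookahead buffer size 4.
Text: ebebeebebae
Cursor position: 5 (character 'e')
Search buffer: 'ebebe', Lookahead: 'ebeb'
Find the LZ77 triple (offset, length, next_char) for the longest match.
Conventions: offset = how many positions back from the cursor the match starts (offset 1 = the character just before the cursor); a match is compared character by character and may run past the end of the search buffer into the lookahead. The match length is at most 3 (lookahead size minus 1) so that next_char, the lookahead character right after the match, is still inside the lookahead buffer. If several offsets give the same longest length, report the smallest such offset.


Try each offset into the search buffer:
  offset=1 (pos 4, char 'e'): match length 1
  offset=2 (pos 3, char 'b'): match length 0
  offset=3 (pos 2, char 'e'): match length 3
  offset=4 (pos 1, char 'b'): match length 0
  offset=5 (pos 0, char 'e'): match length 3
Longest match has length 3, found at offsets 3, 5; take the smallest, offset 3.
next_char = character at position 5 + 3 = 8 -> 'b'

Best match: offset=3, length=3 (matching 'ebe' starting at position 2)
LZ77 triple: (3, 3, 'b')


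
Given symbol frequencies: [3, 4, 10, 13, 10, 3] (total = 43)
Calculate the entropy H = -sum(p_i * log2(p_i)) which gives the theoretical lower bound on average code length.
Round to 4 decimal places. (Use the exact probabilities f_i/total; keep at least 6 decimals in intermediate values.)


Per-symbol terms -p_i * log2(p_i) with p_i = f_i/43:
  p = 3/43 = 0.069767: log2(p) = -3.841302, -p*log2(p) = 0.267998
  p = 4/43 = 0.093023: log2(p) = -3.426265, -p*log2(p) = 0.318722
  p = 10/43 = 0.232558: log2(p) = -2.104337, -p*log2(p) = 0.489381
  p = 13/43 = 0.302326: log2(p) = -1.725825, -p*log2(p) = 0.521761
  p = 10/43 = 0.232558: log2(p) = -2.104337, -p*log2(p) = 0.489381
  p = 3/43 = 0.069767: log2(p) = -3.841302, -p*log2(p) = 0.267998
H = 0.267998 + 0.318722 + 0.489381 + 0.521761 + 0.489381 + 0.267998 = 2.355241

H = 2.3552 bits/symbol


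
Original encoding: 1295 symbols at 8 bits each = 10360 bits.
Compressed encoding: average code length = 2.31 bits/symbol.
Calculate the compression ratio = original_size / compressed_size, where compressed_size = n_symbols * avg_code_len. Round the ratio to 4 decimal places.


original_size = n_symbols * orig_bits = 1295 * 8 = 10360 bits
compressed_size = n_symbols * avg_code_len = 1295 * 2.31 = 2991.45 bits
ratio = original_size / compressed_size = 10360 / 2991.45 = 3.4632

Compression ratio = 3.4632


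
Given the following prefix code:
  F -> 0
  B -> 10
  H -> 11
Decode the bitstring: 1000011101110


Decoding step by step:
Bits 10 -> B
Bits 0 -> F
Bits 0 -> F
Bits 0 -> F
Bits 11 -> H
Bits 10 -> B
Bits 11 -> H
Bits 10 -> B


Decoded message: BFFFHBHB


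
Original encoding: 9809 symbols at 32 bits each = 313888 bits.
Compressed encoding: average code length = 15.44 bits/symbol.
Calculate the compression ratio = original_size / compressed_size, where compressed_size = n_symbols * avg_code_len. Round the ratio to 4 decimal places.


original_size = n_symbols * orig_bits = 9809 * 32 = 313888 bits
compressed_size = n_symbols * avg_code_len = 9809 * 15.44 = 151450.96 bits
ratio = original_size / compressed_size = 313888 / 151450.96 = 2.0725

Compression ratio = 2.0725


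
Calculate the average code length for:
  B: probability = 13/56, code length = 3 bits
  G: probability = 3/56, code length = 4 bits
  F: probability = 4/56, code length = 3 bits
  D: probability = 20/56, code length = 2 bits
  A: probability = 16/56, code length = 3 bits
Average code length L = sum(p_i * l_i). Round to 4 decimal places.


Weighted contributions p_i * l_i:
  B: (13/56) * 3 = 39/56
  G: (3/56) * 4 = 12/56
  F: (4/56) * 3 = 12/56
  D: (20/56) * 2 = 40/56
  A: (16/56) * 3 = 48/56
Sum = (39 + 12 + 12 + 40 + 48)/56 = 151/56

L = 151/56 = 2.6964 bits/symbol


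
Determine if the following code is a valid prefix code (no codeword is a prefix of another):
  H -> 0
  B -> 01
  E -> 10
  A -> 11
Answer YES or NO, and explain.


Checking each pair (does one codeword prefix another?):
  H='0' vs B='01': prefix -- VIOLATION

NO -- this is NOT a valid prefix code. H (0) is a prefix of B (01).


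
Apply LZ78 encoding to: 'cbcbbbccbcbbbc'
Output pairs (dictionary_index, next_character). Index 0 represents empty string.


LZ78 encoding steps:
Dictionary: {0: ''}
Step 1: w='' (idx 0), next='c' -> output (0, 'c'), add 'c' as idx 1
Step 2: w='' (idx 0), next='b' -> output (0, 'b'), add 'b' as idx 2
Step 3: w='c' (idx 1), next='b' -> output (1, 'b'), add 'cb' as idx 3
Step 4: w='b' (idx 2), next='b' -> output (2, 'b'), add 'bb' as idx 4
Step 5: w='c' (idx 1), next='c' -> output (1, 'c'), add 'cc' as idx 5
Step 6: w='b' (idx 2), next='c' -> output (2, 'c'), add 'bc' as idx 6
Step 7: w='bb' (idx 4), next='b' -> output (4, 'b'), add 'bbb' as idx 7
Step 8: w='c' (idx 1), end of input -> output (1, '')


Encoded: [(0, 'c'), (0, 'b'), (1, 'b'), (2, 'b'), (1, 'c'), (2, 'c'), (4, 'b'), (1, '')]


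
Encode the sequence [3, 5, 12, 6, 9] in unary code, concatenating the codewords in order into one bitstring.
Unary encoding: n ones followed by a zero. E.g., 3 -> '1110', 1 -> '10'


Encode each number as n ones followed by a terminating 0:
  3 -> 1110 (4 bits)
  5 -> 111110 (6 bits)
  12 -> 1111111111110 (13 bits)
  6 -> 1111110 (7 bits)
  9 -> 1111111110 (10 bits)
Total length = 4 + 6 + 13 + 7 + 10 = 40 bits.

Unary([3, 5, 12, 6, 9]) = 1110111110111111111111011111101111111110 (40 bits)


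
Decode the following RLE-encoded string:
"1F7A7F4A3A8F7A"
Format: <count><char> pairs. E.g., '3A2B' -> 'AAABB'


Expanding each <count><char> pair:
  1F -> 'F'
  7A -> 'AAAAAAA'
  7F -> 'FFFFFFF'
  4A -> 'AAAA'
  3A -> 'AAA'
  8F -> 'FFFFFFFF'
  7A -> 'AAAAAAA'

Decoded = FAAAAAAAFFFFFFFAAAAAAAFFFFFFFFAAAAAAA


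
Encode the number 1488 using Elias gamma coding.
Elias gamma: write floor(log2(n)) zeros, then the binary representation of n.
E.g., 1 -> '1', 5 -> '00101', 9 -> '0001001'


num_bits = floor(log2(1488)) + 1 = 11
leading_zeros = num_bits - 1 = 10
binary(1488) = 10111010000

Elias gamma(1488) = '0000000000' + '10111010000' = 000000000010111010000 (21 bits)


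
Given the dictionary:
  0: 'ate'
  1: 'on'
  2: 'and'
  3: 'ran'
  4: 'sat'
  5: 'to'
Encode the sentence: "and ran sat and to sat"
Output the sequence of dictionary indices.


Look up each word in the dictionary:
  'and' -> 2
  'ran' -> 3
  'sat' -> 4
  'and' -> 2
  'to' -> 5
  'sat' -> 4

Encoded: [2, 3, 4, 2, 5, 4]


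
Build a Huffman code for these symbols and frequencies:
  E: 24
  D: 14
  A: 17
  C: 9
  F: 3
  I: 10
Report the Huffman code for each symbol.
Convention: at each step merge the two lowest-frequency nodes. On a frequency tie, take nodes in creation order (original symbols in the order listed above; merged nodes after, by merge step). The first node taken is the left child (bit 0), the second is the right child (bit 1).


Huffman tree construction:
Step 1: Merge F(3) + C(9) = 12
Step 2: Merge I(10) + (F+C)(12) = 22
Step 3: Merge D(14) + A(17) = 31
Step 4: Merge (I+(F+C))(22) + E(24) = 46
Step 5: Merge (D+A)(31) + ((I+(F+C))+E)(46) = 77
Read each symbol's code off the tree from the root (left child = 0, right child = 1).

Codes:
  E: 11 (length 2)
  D: 00 (length 2)
  A: 01 (length 2)
  C: 1011 (length 4)
  F: 1010 (length 4)
  I: 100 (length 3)
Average code length: 188/77 = 2.4416 bits/symbol


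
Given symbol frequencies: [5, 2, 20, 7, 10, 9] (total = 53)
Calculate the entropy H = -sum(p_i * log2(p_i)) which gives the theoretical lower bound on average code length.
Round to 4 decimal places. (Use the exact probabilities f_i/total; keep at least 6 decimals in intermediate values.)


Per-symbol terms -p_i * log2(p_i) with p_i = f_i/53:
  p = 5/53 = 0.094340: log2(p) = -3.405992, -p*log2(p) = 0.321320
  p = 2/53 = 0.037736: log2(p) = -4.727920, -p*log2(p) = 0.178412
  p = 20/53 = 0.377358: log2(p) = -1.405992, -p*log2(p) = 0.530563
  p = 7/53 = 0.132075: log2(p) = -2.920566, -p*log2(p) = 0.385735
  p = 10/53 = 0.188679: log2(p) = -2.405992, -p*log2(p) = 0.453961
  p = 9/53 = 0.169811: log2(p) = -2.557995, -p*log2(p) = 0.434377
H = 0.321320 + 0.178412 + 0.530563 + 0.385735 + 0.453961 + 0.434377 = 2.304368

H = 2.3044 bits/symbol


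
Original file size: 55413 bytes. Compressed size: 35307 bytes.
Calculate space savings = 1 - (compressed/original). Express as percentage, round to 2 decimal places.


ratio = compressed/original = 35307/55413 = 0.637161
savings = 1 - ratio = 1 - 0.637161 = 0.362839
as a percentage: 0.362839 * 100 = 36.28%

Space savings = 1 - 35307/55413 = 36.28%


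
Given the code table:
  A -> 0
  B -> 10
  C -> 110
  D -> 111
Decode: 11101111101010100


Decoding:
111 -> D
0 -> A
111 -> D
110 -> C
10 -> B
10 -> B
10 -> B
0 -> A


Result: DADCBBBA


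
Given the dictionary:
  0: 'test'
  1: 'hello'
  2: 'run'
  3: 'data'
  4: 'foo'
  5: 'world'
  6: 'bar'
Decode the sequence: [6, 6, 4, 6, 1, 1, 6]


Look up each index in the dictionary:
  6 -> 'bar'
  6 -> 'bar'
  4 -> 'foo'
  6 -> 'bar'
  1 -> 'hello'
  1 -> 'hello'
  6 -> 'bar'

Decoded: "bar bar foo bar hello hello bar"


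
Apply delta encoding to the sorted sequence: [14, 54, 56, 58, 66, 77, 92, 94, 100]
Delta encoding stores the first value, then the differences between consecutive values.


First value: 14
Deltas:
  54 - 14 = 40
  56 - 54 = 2
  58 - 56 = 2
  66 - 58 = 8
  77 - 66 = 11
  92 - 77 = 15
  94 - 92 = 2
  100 - 94 = 6


Delta encoded: [14, 40, 2, 2, 8, 11, 15, 2, 6]


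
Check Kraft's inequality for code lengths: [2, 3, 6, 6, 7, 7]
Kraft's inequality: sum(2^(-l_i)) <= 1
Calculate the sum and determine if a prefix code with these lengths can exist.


Sum = 2^(-2) + 2^(-3) + 2^(-6) + 2^(-6) + 2^(-7) + 2^(-7)
    = 0.25 + 0.125 + 0.015625 + 0.015625 + 0.0078125 + 0.0078125
    = 54/128 = 0.421875
Since 0.421875 <= 1, Kraft's inequality IS satisfied.
A prefix code with these lengths CAN exist.

Kraft sum = 0.421875. Satisfied.


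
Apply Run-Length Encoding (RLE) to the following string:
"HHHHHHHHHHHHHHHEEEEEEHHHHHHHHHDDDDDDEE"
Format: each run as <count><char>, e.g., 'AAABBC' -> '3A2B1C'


Scanning runs left to right:
  i=0: run of 'H' x 15 -> '15H'
  i=15: run of 'E' x 6 -> '6E'
  i=21: run of 'H' x 9 -> '9H'
  i=30: run of 'D' x 6 -> '6D'
  i=36: run of 'E' x 2 -> '2E'

RLE = 15H6E9H6D2E


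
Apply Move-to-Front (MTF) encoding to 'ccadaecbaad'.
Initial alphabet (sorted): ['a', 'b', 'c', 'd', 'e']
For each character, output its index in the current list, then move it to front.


MTF encoding:
'c': index 2 in ['a', 'b', 'c', 'd', 'e'] -> ['c', 'a', 'b', 'd', 'e']
'c': index 0 in ['c', 'a', 'b', 'd', 'e'] -> ['c', 'a', 'b', 'd', 'e']
'a': index 1 in ['c', 'a', 'b', 'd', 'e'] -> ['a', 'c', 'b', 'd', 'e']
'd': index 3 in ['a', 'c', 'b', 'd', 'e'] -> ['d', 'a', 'c', 'b', 'e']
'a': index 1 in ['d', 'a', 'c', 'b', 'e'] -> ['a', 'd', 'c', 'b', 'e']
'e': index 4 in ['a', 'd', 'c', 'b', 'e'] -> ['e', 'a', 'd', 'c', 'b']
'c': index 3 in ['e', 'a', 'd', 'c', 'b'] -> ['c', 'e', 'a', 'd', 'b']
'b': index 4 in ['c', 'e', 'a', 'd', 'b'] -> ['b', 'c', 'e', 'a', 'd']
'a': index 3 in ['b', 'c', 'e', 'a', 'd'] -> ['a', 'b', 'c', 'e', 'd']
'a': index 0 in ['a', 'b', 'c', 'e', 'd'] -> ['a', 'b', 'c', 'e', 'd']
'd': index 4 in ['a', 'b', 'c', 'e', 'd'] -> ['d', 'a', 'b', 'c', 'e']


Output: [2, 0, 1, 3, 1, 4, 3, 4, 3, 0, 4]


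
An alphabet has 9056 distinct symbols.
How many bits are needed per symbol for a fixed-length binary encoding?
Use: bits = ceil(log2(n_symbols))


log2(9056) = 13.1447
Bracket: 2^13 = 8192 < 9056 <= 2^14 = 16384
So ceil(log2(9056)) = 14

bits = ceil(log2(9056)) = ceil(13.1447) = 14 bits


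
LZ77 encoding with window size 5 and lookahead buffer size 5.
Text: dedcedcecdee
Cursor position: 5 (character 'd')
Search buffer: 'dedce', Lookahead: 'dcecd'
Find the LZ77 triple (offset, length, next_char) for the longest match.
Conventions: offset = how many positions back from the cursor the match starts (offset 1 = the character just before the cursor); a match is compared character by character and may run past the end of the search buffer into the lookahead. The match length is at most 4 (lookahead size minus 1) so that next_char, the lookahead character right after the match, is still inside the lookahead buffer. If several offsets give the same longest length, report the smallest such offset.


Try each offset into the search buffer:
  offset=1 (pos 4, char 'e'): match length 0
  offset=2 (pos 3, char 'c'): match length 0
  offset=3 (pos 2, char 'd'): match length 3
  offset=4 (pos 1, char 'e'): match length 0
  offset=5 (pos 0, char 'd'): match length 1
Longest match has length 3 at offset 3.
next_char = character at position 5 + 3 = 8 -> 'c'

Best match: offset=3, length=3 (matching 'dce' starting at position 2)
LZ77 triple: (3, 3, 'c')


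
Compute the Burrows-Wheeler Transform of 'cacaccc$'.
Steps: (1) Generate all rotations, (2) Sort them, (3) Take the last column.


Rotations (sorted):
  0: $cacaccc -> last char: c
  1: acaccc$c -> last char: c
  2: accc$cac -> last char: c
  3: c$cacacc -> last char: c
  4: cacaccc$ -> last char: $
  5: caccc$ca -> last char: a
  6: cc$cacac -> last char: c
  7: ccc$caca -> last char: a


BWT = cccc$aca


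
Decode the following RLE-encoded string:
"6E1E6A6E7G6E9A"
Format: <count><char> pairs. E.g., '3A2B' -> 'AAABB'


Expanding each <count><char> pair:
  6E -> 'EEEEEE'
  1E -> 'E'
  6A -> 'AAAAAA'
  6E -> 'EEEEEE'
  7G -> 'GGGGGGG'
  6E -> 'EEEEEE'
  9A -> 'AAAAAAAAA'

Decoded = EEEEEEEAAAAAAEEEEEEGGGGGGGEEEEEEAAAAAAAAA


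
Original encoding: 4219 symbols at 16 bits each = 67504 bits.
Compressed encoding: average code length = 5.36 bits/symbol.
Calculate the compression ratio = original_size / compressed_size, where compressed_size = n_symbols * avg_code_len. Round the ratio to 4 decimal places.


original_size = n_symbols * orig_bits = 4219 * 16 = 67504 bits
compressed_size = n_symbols * avg_code_len = 4219 * 5.36 = 22613.84 bits
ratio = original_size / compressed_size = 67504 / 22613.84 = 2.9851

Compression ratio = 2.9851


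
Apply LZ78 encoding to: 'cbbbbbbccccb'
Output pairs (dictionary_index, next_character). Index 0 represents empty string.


LZ78 encoding steps:
Dictionary: {0: ''}
Step 1: w='' (idx 0), next='c' -> output (0, 'c'), add 'c' as idx 1
Step 2: w='' (idx 0), next='b' -> output (0, 'b'), add 'b' as idx 2
Step 3: w='b' (idx 2), next='b' -> output (2, 'b'), add 'bb' as idx 3
Step 4: w='bb' (idx 3), next='b' -> output (3, 'b'), add 'bbb' as idx 4
Step 5: w='c' (idx 1), next='c' -> output (1, 'c'), add 'cc' as idx 5
Step 6: w='cc' (idx 5), next='b' -> output (5, 'b'), add 'ccb' as idx 6


Encoded: [(0, 'c'), (0, 'b'), (2, 'b'), (3, 'b'), (1, 'c'), (5, 'b')]


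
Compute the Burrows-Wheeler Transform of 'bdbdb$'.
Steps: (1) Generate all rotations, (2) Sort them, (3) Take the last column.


Rotations (sorted):
  0: $bdbdb -> last char: b
  1: b$bdbd -> last char: d
  2: bdb$bd -> last char: d
  3: bdbdb$ -> last char: $
  4: db$bdb -> last char: b
  5: dbdb$b -> last char: b


BWT = bdd$bb


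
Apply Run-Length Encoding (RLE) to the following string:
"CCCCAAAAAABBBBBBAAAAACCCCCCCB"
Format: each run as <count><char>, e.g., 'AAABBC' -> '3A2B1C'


Scanning runs left to right:
  i=0: run of 'C' x 4 -> '4C'
  i=4: run of 'A' x 6 -> '6A'
  i=10: run of 'B' x 6 -> '6B'
  i=16: run of 'A' x 5 -> '5A'
  i=21: run of 'C' x 7 -> '7C'
  i=28: run of 'B' x 1 -> '1B'

RLE = 4C6A6B5A7C1B


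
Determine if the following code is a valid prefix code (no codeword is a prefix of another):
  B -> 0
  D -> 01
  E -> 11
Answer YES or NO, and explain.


Checking each pair (does one codeword prefix another?):
  B='0' vs D='01': prefix -- VIOLATION

NO -- this is NOT a valid prefix code. B (0) is a prefix of D (01).


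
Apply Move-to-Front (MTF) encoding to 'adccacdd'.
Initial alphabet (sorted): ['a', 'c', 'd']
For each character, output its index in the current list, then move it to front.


MTF encoding:
'a': index 0 in ['a', 'c', 'd'] -> ['a', 'c', 'd']
'd': index 2 in ['a', 'c', 'd'] -> ['d', 'a', 'c']
'c': index 2 in ['d', 'a', 'c'] -> ['c', 'd', 'a']
'c': index 0 in ['c', 'd', 'a'] -> ['c', 'd', 'a']
'a': index 2 in ['c', 'd', 'a'] -> ['a', 'c', 'd']
'c': index 1 in ['a', 'c', 'd'] -> ['c', 'a', 'd']
'd': index 2 in ['c', 'a', 'd'] -> ['d', 'c', 'a']
'd': index 0 in ['d', 'c', 'a'] -> ['d', 'c', 'a']


Output: [0, 2, 2, 0, 2, 1, 2, 0]


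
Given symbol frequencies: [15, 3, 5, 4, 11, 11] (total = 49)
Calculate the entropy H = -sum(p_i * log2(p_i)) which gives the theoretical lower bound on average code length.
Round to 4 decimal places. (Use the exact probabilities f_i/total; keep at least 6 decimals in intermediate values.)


Per-symbol terms -p_i * log2(p_i) with p_i = f_i/49:
  p = 15/49 = 0.306122: log2(p) = -1.707819, -p*log2(p) = 0.522802
  p = 3/49 = 0.061224: log2(p) = -4.029747, -p*log2(p) = 0.246719
  p = 5/49 = 0.102041: log2(p) = -3.292782, -p*log2(p) = 0.335998
  p = 4/49 = 0.081633: log2(p) = -3.614710, -p*log2(p) = 0.295078
  p = 11/49 = 0.224490: log2(p) = -2.155278, -p*log2(p) = 0.483838
  p = 11/49 = 0.224490: log2(p) = -2.155278, -p*log2(p) = 0.483838
H = 0.522802 + 0.246719 + 0.335998 + 0.295078 + 0.483838 + 0.483838 = 2.368273

H = 2.3683 bits/symbol


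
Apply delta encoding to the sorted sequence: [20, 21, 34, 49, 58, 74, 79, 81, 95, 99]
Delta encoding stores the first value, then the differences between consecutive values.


First value: 20
Deltas:
  21 - 20 = 1
  34 - 21 = 13
  49 - 34 = 15
  58 - 49 = 9
  74 - 58 = 16
  79 - 74 = 5
  81 - 79 = 2
  95 - 81 = 14
  99 - 95 = 4


Delta encoded: [20, 1, 13, 15, 9, 16, 5, 2, 14, 4]


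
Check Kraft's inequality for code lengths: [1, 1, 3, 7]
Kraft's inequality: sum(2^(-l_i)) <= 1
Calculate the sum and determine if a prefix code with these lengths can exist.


Sum = 2^(-1) + 2^(-1) + 2^(-3) + 2^(-7)
    = 0.5 + 0.5 + 0.125 + 0.0078125
    = 145/128 = 1.1328125
Since 1.1328125 > 1, Kraft's inequality is NOT satisfied.
A prefix code with these lengths CANNOT exist.

Kraft sum = 1.1328125. Not satisfied.


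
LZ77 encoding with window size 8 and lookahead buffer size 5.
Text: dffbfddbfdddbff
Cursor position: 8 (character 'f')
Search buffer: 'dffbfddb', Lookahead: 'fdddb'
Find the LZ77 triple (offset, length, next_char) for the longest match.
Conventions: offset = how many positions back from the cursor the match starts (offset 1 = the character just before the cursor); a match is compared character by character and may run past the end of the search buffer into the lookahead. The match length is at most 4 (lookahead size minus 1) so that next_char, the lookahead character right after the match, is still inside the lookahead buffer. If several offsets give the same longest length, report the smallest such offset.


Try each offset into the search buffer:
  offset=1 (pos 7, char 'b'): match length 0
  offset=2 (pos 6, char 'd'): match length 0
  offset=3 (pos 5, char 'd'): match length 0
  offset=4 (pos 4, char 'f'): match length 3
  offset=5 (pos 3, char 'b'): match length 0
  offset=6 (pos 2, char 'f'): match length 1
  offset=7 (pos 1, char 'f'): match length 1
  offset=8 (pos 0, char 'd'): match length 0
Longest match has length 3 at offset 4.
next_char = character at position 8 + 3 = 11 -> 'd'

Best match: offset=4, length=3 (matching 'fdd' starting at position 4)
LZ77 triple: (4, 3, 'd')


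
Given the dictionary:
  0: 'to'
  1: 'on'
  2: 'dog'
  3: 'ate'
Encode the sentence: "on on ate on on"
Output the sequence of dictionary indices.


Look up each word in the dictionary:
  'on' -> 1
  'on' -> 1
  'ate' -> 3
  'on' -> 1
  'on' -> 1

Encoded: [1, 1, 3, 1, 1]


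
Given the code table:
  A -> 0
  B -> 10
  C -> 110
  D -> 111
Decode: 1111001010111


Decoding:
111 -> D
10 -> B
0 -> A
10 -> B
10 -> B
111 -> D


Result: DBABBD


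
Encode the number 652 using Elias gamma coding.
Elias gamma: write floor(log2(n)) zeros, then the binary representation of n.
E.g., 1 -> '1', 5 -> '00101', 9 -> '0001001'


num_bits = floor(log2(652)) + 1 = 10
leading_zeros = num_bits - 1 = 9
binary(652) = 1010001100

Elias gamma(652) = '000000000' + '1010001100' = 0000000001010001100 (19 bits)


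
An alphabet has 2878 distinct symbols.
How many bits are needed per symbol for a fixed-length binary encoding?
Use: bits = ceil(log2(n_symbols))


log2(2878) = 11.4909
Bracket: 2^11 = 2048 < 2878 <= 2^12 = 4096
So ceil(log2(2878)) = 12

bits = ceil(log2(2878)) = ceil(11.4909) = 12 bits


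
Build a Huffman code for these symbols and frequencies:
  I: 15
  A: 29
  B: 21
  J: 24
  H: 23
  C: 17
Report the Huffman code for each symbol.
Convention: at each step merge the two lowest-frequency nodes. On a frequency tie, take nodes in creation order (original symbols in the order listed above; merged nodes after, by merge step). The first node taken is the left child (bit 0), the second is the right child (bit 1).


Huffman tree construction:
Step 1: Merge I(15) + C(17) = 32
Step 2: Merge B(21) + H(23) = 44
Step 3: Merge J(24) + A(29) = 53
Step 4: Merge (I+C)(32) + (B+H)(44) = 76
Step 5: Merge (J+A)(53) + ((I+C)+(B+H))(76) = 129
Read each symbol's code off the tree from the root (left child = 0, right child = 1).

Codes:
  I: 100 (length 3)
  A: 01 (length 2)
  B: 110 (length 3)
  J: 00 (length 2)
  H: 111 (length 3)
  C: 101 (length 3)
Average code length: 334/129 = 2.5891 bits/symbol


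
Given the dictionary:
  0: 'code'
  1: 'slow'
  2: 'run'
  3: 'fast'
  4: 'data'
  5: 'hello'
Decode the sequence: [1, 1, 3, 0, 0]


Look up each index in the dictionary:
  1 -> 'slow'
  1 -> 'slow'
  3 -> 'fast'
  0 -> 'code'
  0 -> 'code'

Decoded: "slow slow fast code code"


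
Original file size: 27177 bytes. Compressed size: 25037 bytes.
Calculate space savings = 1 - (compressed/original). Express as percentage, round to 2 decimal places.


ratio = compressed/original = 25037/27177 = 0.921257
savings = 1 - ratio = 1 - 0.921257 = 0.078743
as a percentage: 0.078743 * 100 = 7.87%

Space savings = 1 - 25037/27177 = 7.87%
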